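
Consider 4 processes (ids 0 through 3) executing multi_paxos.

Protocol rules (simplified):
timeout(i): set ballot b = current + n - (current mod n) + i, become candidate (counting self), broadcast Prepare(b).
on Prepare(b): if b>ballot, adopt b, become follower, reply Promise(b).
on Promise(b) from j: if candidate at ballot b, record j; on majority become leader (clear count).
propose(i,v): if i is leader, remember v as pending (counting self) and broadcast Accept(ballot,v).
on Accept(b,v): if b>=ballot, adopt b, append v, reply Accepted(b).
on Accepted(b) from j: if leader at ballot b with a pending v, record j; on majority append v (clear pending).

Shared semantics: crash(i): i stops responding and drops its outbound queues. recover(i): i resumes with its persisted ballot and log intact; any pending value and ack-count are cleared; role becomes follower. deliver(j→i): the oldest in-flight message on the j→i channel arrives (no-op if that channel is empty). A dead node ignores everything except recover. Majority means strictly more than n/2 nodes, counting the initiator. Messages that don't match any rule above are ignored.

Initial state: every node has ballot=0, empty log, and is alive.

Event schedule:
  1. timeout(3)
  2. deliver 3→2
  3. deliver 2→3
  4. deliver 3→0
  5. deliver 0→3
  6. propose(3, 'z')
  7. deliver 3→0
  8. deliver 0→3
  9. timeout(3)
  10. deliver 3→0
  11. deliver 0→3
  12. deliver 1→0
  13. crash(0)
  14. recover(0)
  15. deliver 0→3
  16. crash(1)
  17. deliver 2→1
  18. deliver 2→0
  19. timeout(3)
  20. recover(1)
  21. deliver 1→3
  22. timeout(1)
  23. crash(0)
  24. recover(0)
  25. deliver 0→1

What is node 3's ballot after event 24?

15

1. timeout(3):  <3:cand b7 ->
2. deliver 3→2:  <2:foll b7 ->
3. deliver 2→3:  nop
4. deliver 3→0:  <0:foll b7 ->
5. deliver 0→3:  <3:lead b7 ->
6. propose(3,'z'):  nop
7. deliver 3→0:  <0:foll b7 z>
8. deliver 0→3:  nop
9. timeout(3):  <3:cand b11 ->
10. deliver 3→0:  <0:foll b11 z>
11. deliver 0→3:  nop
12. deliver 1→0:  nop
13. crash(0):  <0:✗foll b11 z>
14. recover(0):  <0:foll b11 z>
15. deliver 0→3:  nop
16. crash(1):  <1:✗foll b0 ->
17. deliver 2→1:  nop
18. deliver 2→0:  nop
19. timeout(3):  <3:cand b15 ->
20. recover(1):  <1:foll b0 ->
21. deliver 1→3:  nop
22. timeout(1):  <1:cand b5 ->
23. crash(0):  <0:✗foll b11 z>
24. recover(0):  <0:foll b11 z>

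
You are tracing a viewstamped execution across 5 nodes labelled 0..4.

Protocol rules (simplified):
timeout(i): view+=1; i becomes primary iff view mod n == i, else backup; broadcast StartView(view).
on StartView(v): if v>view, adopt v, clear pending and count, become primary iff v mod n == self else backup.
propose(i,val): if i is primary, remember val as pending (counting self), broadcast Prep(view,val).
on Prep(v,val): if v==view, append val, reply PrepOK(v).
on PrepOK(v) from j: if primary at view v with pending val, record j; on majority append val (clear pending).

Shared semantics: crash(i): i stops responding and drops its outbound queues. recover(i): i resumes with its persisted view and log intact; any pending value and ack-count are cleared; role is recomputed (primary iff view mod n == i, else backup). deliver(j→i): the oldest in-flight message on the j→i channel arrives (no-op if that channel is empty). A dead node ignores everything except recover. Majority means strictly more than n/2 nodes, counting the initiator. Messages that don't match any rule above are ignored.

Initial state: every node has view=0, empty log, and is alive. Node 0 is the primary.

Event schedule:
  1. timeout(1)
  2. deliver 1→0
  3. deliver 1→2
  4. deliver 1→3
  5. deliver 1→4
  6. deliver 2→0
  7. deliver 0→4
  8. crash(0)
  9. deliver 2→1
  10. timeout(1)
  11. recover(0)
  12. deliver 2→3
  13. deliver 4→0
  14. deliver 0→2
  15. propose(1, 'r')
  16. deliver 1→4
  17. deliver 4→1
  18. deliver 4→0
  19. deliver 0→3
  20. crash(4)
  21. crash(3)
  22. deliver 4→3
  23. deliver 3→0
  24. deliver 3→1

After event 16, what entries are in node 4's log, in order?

1. timeout(1):  <1:prim v1 ->
2. deliver 1→0:  <0:back v1 ->
3. deliver 1→2:  <2:back v1 ->
4. deliver 1→3:  <3:back v1 ->
5. deliver 1→4:  <4:back v1 ->
6. deliver 2→0:  nop
7. deliver 0→4:  nop
8. crash(0):  <0:✗back v1 ->
9. deliver 2→1:  nop
10. timeout(1):  <1:back v2 ->
11. recover(0):  <0:back v1 ->
12. deliver 2→3:  nop
13. deliver 4→0:  nop
14. deliver 0→2:  nop
15. propose(1,'r'):  nop
16. deliver 1→4:  <4:back v2 ->

empty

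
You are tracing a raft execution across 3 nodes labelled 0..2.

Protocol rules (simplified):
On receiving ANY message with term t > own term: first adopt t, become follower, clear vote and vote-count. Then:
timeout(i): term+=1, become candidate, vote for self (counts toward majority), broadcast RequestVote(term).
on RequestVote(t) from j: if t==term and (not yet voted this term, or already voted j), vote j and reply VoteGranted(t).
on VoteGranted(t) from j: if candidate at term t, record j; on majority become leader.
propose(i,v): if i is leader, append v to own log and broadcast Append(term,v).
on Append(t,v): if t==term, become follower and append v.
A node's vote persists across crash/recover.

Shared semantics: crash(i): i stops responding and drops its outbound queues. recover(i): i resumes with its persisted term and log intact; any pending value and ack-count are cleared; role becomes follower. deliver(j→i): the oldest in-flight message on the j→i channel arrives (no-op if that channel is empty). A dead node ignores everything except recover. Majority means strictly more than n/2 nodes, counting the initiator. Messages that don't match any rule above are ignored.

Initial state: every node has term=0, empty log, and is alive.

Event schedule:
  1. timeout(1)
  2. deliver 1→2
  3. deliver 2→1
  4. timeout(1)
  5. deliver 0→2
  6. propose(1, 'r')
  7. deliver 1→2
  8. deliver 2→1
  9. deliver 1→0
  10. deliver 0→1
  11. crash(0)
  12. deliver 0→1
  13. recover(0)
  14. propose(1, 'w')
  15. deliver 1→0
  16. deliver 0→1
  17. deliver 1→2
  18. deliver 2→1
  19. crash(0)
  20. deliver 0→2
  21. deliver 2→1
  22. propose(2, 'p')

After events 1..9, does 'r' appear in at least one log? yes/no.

no

after 1 — timeout(1): n1:cand/t1/[-]
after 2 — deliver 1→2: n2:foll/t1/[-]
after 3 — deliver 2→1: n1:lead/t1/[-]
after 4 — timeout(1): n1:cand/t2/[-]
after 5 — deliver 0→2: ·
after 6 — propose(1,'r'): ·
after 7 — deliver 1→2: n2:foll/t2/[-]
after 8 — deliver 2→1: n1:lead/t2/[-]
after 9 — deliver 1→0: n0:foll/t1/[-]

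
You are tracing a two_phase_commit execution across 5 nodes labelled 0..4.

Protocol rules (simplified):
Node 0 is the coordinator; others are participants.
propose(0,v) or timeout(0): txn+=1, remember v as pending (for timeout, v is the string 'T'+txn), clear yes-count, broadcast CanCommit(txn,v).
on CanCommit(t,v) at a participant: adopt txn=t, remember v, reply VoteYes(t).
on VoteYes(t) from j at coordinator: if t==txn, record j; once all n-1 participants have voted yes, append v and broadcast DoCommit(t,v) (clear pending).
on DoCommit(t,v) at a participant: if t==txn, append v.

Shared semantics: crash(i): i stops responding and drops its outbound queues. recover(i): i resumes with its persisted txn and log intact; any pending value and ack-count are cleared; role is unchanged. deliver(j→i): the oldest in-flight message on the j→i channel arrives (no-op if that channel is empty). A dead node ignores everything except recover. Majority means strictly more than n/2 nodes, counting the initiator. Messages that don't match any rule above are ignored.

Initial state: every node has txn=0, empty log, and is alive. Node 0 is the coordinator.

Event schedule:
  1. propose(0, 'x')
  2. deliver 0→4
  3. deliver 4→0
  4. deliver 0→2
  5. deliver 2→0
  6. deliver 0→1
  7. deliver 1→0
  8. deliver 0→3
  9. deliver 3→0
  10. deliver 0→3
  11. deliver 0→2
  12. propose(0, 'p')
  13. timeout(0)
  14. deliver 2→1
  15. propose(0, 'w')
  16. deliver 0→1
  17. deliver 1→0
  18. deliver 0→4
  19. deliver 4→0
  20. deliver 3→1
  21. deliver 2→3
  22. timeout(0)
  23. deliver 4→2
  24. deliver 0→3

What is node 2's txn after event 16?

1

after 1 — propose(0,'x'): n0:coor/t1/[-]
after 2 — deliver 0→4: n4:part/t1/[-]
after 3 — deliver 4→0: ·
after 4 — deliver 0→2: n2:part/t1/[-]
after 5 — deliver 2→0: ·
after 6 — deliver 0→1: n1:part/t1/[-]
after 7 — deliver 1→0: ·
after 8 — deliver 0→3: n3:part/t1/[-]
after 9 — deliver 3→0: n0:coor/t1/[x]
after 10 — deliver 0→3: n3:part/t1/[x]
after 11 — deliver 0→2: n2:part/t1/[x]
after 12 — propose(0,'p'): n0:coor/t2/[x]
after 13 — timeout(0): n0:coor/t3/[x]
after 14 — deliver 2→1: ·
after 15 — propose(0,'w'): n0:coor/t4/[x]
after 16 — deliver 0→1: n1:part/t1/[x]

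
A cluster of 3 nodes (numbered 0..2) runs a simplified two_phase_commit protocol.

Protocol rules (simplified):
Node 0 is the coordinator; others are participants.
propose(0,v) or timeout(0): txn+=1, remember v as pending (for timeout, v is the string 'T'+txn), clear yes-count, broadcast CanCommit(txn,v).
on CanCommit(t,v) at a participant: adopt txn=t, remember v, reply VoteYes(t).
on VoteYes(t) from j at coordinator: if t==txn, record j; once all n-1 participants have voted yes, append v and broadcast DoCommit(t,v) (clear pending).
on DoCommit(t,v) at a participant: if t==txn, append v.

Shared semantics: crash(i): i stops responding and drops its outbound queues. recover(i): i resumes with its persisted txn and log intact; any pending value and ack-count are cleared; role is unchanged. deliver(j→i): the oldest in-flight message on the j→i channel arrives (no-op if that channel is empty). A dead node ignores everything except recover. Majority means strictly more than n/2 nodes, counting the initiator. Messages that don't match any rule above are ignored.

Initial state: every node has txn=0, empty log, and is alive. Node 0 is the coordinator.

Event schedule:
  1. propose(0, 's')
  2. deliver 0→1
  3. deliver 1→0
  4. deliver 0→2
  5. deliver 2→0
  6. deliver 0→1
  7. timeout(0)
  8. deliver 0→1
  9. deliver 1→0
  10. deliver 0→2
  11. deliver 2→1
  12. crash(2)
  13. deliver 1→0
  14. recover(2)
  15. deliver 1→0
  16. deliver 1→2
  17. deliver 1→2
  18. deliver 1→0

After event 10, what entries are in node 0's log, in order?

s

e1 propose(0,'s'): 0[coor,t=1,-]
e2 deliver 0→1: 1[part,t=1,-]
e3 deliver 1→0: ·
e4 deliver 0→2: 2[part,t=1,-]
e5 deliver 2→0: 0[coor,t=1,s]
e6 deliver 0→1: 1[part,t=1,s]
e7 timeout(0): 0[coor,t=2,s]
e8 deliver 0→1: 1[part,t=2,s]
e9 deliver 1→0: ·
e10 deliver 0→2: 2[part,t=1,s]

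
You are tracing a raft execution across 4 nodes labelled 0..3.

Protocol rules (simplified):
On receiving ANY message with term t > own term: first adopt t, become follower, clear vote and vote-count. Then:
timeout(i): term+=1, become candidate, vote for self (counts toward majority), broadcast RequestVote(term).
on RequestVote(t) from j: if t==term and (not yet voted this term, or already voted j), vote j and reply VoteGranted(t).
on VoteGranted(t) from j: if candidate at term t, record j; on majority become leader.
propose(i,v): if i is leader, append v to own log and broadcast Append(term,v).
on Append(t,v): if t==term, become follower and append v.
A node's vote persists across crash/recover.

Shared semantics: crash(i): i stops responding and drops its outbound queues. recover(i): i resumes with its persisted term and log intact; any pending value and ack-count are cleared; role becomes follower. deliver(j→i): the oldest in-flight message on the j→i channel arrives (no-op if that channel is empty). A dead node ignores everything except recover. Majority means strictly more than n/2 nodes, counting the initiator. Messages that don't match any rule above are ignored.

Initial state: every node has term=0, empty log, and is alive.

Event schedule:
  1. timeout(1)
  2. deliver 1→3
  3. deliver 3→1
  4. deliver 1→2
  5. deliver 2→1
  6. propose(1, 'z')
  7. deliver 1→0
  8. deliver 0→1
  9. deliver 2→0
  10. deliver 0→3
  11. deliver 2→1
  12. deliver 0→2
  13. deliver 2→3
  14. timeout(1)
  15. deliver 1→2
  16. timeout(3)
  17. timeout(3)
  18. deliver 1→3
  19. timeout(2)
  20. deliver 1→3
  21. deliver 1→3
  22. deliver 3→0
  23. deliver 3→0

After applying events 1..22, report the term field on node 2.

1. timeout(1):  <1:cand t1 ->
2. deliver 1→3:  <3:foll t1 ->
3. deliver 3→1:  nop
4. deliver 1→2:  <2:foll t1 ->
5. deliver 2→1:  <1:lead t1 ->
6. propose(1,'z'):  <1:lead t1 z>
7. deliver 1→0:  <0:foll t1 ->
8. deliver 0→1:  nop
9. deliver 2→0:  nop
10. deliver 0→3:  nop
11. deliver 2→1:  nop
12. deliver 0→2:  nop
13. deliver 2→3:  nop
14. timeout(1):  <1:cand t2 z>
15. deliver 1→2:  <2:foll t1 z>
16. timeout(3):  <3:cand t2 ->
17. timeout(3):  <3:cand t3 ->
18. deliver 1→3:  nop
19. timeout(2):  <2:cand t2 z>
20. deliver 1→3:  nop
21. deliver 1→3:  nop
22. deliver 3→0:  <0:foll t2 ->

2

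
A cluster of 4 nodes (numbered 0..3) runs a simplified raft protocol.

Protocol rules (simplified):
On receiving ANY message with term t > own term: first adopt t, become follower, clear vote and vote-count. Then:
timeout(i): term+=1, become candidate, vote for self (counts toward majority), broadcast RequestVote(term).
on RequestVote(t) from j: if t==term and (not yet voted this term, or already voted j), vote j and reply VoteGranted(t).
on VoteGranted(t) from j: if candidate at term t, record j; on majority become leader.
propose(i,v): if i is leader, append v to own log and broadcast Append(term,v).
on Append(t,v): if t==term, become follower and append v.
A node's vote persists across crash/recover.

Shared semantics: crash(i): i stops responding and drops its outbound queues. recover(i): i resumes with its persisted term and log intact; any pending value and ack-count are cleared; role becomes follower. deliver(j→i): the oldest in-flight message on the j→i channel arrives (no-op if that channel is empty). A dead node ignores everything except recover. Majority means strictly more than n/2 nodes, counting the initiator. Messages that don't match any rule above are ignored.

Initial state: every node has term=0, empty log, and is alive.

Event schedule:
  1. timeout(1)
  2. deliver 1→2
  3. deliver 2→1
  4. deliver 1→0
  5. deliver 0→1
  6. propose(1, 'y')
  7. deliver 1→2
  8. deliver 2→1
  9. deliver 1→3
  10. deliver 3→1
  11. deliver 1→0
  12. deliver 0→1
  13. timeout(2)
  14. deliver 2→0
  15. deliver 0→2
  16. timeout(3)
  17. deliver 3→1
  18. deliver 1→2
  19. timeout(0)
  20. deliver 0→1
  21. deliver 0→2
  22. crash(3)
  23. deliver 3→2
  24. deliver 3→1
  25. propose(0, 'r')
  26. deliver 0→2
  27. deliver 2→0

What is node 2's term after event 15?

after 1 — timeout(1): n1:cand/t1/[-]
after 2 — deliver 1→2: n2:foll/t1/[-]
after 3 — deliver 2→1: ·
after 4 — deliver 1→0: n0:foll/t1/[-]
after 5 — deliver 0→1: n1:lead/t1/[-]
after 6 — propose(1,'y'): n1:lead/t1/[y]
after 7 — deliver 1→2: n2:foll/t1/[y]
after 8 — deliver 2→1: ·
after 9 — deliver 1→3: n3:foll/t1/[-]
after 10 — deliver 3→1: ·
after 11 — deliver 1→0: n0:foll/t1/[y]
after 12 — deliver 0→1: ·
after 13 — timeout(2): n2:cand/t2/[y]
after 14 — deliver 2→0: n0:foll/t2/[y]
after 15 — deliver 0→2: ·

2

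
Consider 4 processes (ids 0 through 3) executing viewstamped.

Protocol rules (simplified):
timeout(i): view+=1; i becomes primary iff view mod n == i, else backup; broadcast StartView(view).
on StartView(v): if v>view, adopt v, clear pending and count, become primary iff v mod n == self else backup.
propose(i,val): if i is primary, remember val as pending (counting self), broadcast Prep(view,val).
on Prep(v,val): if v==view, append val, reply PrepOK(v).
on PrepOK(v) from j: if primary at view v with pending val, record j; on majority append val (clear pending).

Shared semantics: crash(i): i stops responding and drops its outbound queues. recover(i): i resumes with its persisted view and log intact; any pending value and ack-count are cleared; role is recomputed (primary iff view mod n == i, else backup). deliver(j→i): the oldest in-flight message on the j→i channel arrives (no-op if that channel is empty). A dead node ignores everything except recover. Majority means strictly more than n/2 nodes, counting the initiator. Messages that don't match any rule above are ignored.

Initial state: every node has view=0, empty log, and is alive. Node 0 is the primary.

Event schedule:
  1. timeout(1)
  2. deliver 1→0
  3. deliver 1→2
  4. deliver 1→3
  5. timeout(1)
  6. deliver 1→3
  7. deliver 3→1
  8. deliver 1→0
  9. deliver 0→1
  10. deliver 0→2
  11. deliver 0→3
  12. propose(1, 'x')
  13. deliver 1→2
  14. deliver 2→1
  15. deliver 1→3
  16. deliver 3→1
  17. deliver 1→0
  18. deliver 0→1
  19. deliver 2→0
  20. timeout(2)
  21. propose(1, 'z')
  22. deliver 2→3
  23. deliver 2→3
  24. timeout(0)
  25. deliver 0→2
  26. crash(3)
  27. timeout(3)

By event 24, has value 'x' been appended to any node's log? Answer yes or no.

e1 timeout(1): 1[prim,v=1,-]
e2 deliver 1→0: 0[back,v=1,-]
e3 deliver 1→2: 2[back,v=1,-]
e4 deliver 1→3: 3[back,v=1,-]
e5 timeout(1): 1[back,v=2,-]
e6 deliver 1→3: 3[back,v=2,-]
e7 deliver 3→1: ·
e8 deliver 1→0: 0[back,v=2,-]
e9 deliver 0→1: ·
e10 deliver 0→2: ·
e11 deliver 0→3: ·
e12 propose(1,'x'): ·
e13 deliver 1→2: 2[prim,v=2,-]
e14 deliver 2→1: ·
e15 deliver 1→3: ·
e16 deliver 3→1: ·
e17 deliver 1→0: ·
e18 deliver 0→1: ·
e19 deliver 2→0: ·
e20 timeout(2): 2[back,v=3,-]
e21 propose(1,'z'): ·
e22 deliver 2→3: 3[prim,v=3,-]
e23 deliver 2→3: ·
e24 timeout(0): 0[back,v=3,-]

no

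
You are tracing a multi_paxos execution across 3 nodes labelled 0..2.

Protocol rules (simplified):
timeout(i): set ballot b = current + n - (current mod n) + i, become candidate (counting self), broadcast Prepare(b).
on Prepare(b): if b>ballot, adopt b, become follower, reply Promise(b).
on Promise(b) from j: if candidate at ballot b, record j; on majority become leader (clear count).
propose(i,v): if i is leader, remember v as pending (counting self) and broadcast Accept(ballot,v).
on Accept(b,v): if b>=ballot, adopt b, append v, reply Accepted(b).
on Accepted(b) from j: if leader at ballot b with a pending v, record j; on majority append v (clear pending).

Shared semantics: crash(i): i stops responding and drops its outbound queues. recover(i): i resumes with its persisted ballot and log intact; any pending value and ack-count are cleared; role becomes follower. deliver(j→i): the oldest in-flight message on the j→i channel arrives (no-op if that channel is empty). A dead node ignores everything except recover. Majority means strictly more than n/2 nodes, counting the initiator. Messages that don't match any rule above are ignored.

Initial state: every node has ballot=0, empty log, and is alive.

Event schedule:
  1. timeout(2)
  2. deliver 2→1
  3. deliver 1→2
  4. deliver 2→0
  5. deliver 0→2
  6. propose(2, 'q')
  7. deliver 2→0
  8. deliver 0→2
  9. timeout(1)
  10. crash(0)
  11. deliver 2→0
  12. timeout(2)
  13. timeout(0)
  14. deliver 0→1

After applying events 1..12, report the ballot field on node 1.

step 1 timeout(2): 2={cand,b=5,log=-}
step 2 deliver 2→1: 1={foll,b=5,log=-}
step 3 deliver 1→2: 2={lead,b=5,log=-}
step 4 deliver 2→0: 0={foll,b=5,log=-}
step 5 deliver 0→2: —
step 6 propose(2,'q'): —
step 7 deliver 2→0: 0={foll,b=5,log=q}
step 8 deliver 0→2: 2={lead,b=5,log=q}
step 9 timeout(1): 1={cand,b=7,log=-}
step 10 crash(0): 0={✗foll,b=5,log=q}
step 11 deliver 2→0: —
step 12 timeout(2): 2={cand,b=8,log=q}

7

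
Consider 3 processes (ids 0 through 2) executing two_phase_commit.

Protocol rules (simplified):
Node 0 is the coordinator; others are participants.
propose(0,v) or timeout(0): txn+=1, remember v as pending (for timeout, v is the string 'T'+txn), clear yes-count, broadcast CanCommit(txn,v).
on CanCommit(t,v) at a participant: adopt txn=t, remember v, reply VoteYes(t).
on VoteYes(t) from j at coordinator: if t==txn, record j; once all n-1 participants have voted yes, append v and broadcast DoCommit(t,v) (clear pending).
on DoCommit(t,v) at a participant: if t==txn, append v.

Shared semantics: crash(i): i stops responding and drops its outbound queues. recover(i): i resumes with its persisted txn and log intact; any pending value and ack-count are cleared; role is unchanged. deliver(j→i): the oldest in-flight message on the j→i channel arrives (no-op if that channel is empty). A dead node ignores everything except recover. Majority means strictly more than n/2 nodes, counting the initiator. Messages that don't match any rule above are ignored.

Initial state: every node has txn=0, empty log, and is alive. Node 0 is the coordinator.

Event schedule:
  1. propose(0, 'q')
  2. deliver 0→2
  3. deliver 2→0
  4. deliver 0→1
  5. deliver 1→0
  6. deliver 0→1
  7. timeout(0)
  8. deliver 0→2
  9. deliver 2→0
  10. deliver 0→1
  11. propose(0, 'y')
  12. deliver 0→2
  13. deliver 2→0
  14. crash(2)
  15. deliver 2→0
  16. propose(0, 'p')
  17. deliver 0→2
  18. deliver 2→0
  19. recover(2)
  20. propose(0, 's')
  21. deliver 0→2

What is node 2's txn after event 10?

e1 propose(0,'q'): 0[coor,t=1,-]
e2 deliver 0→2: 2[part,t=1,-]
e3 deliver 2→0: ·
e4 deliver 0→1: 1[part,t=1,-]
e5 deliver 1→0: 0[coor,t=1,q]
e6 deliver 0→1: 1[part,t=1,q]
e7 timeout(0): 0[coor,t=2,q]
e8 deliver 0→2: 2[part,t=1,q]
e9 deliver 2→0: ·
e10 deliver 0→1: 1[part,t=2,q]

1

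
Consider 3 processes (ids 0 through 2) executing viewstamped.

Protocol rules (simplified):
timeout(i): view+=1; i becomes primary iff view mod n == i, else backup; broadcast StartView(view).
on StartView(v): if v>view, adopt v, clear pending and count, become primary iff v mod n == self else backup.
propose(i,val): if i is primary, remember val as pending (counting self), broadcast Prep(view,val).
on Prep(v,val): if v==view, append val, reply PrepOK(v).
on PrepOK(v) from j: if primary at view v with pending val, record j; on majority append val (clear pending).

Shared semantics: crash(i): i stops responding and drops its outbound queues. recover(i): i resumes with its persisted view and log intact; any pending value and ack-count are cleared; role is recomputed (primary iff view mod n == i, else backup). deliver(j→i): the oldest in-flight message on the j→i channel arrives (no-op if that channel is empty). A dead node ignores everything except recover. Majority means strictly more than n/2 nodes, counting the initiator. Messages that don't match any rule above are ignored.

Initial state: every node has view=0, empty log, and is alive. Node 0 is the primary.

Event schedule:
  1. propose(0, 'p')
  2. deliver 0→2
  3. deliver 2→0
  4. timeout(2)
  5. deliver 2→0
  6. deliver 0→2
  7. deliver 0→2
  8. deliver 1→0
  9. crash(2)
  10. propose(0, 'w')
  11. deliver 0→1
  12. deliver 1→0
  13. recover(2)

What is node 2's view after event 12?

after 1 — propose(0,'p'): ·
after 2 — deliver 0→2: n2:back/v0/[p]
after 3 — deliver 2→0: n0:prim/v0/[p]
after 4 — timeout(2): n2:back/v1/[p]
after 5 — deliver 2→0: n0:back/v1/[p]
after 6 — deliver 0→2: ·
after 7 — deliver 0→2: ·
after 8 — deliver 1→0: ·
after 9 — crash(2): n2:✗back/v1/[p]
after 10 — propose(0,'w'): ·
after 11 — deliver 0→1: n1:back/v0/[p]
after 12 — deliver 1→0: ·

1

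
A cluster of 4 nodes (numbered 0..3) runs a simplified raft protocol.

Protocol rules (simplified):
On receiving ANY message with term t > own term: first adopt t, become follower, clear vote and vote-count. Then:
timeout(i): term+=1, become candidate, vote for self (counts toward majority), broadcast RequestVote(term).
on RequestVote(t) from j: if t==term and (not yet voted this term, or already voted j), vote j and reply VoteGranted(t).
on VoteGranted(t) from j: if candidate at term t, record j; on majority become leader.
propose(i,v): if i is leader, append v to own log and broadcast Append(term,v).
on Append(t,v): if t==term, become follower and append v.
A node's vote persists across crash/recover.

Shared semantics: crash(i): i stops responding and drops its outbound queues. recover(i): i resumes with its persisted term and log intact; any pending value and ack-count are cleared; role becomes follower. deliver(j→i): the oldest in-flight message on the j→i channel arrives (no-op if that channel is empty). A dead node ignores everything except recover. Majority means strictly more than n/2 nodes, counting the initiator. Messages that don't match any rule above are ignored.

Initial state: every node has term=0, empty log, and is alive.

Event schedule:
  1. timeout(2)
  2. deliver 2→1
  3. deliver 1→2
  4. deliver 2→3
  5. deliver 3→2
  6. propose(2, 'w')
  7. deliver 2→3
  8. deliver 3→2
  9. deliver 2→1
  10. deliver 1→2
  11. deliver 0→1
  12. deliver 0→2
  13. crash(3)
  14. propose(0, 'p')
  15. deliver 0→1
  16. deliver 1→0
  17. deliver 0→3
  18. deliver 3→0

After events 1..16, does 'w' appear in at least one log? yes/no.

step 1 timeout(2): 2={cand,t=1,log=-}
step 2 deliver 2→1: 1={foll,t=1,log=-}
step 3 deliver 1→2: —
step 4 deliver 2→3: 3={foll,t=1,log=-}
step 5 deliver 3→2: 2={lead,t=1,log=-}
step 6 propose(2,'w'): 2={lead,t=1,log=w}
step 7 deliver 2→3: 3={foll,t=1,log=w}
step 8 deliver 3→2: —
step 9 deliver 2→1: 1={foll,t=1,log=w}
step 10 deliver 1→2: —
step 11 deliver 0→1: —
step 12 deliver 0→2: —
step 13 crash(3): 3={✗foll,t=1,log=w}
step 14 propose(0,'p'): —
step 15 deliver 0→1: —
step 16 deliver 1→0: —

yes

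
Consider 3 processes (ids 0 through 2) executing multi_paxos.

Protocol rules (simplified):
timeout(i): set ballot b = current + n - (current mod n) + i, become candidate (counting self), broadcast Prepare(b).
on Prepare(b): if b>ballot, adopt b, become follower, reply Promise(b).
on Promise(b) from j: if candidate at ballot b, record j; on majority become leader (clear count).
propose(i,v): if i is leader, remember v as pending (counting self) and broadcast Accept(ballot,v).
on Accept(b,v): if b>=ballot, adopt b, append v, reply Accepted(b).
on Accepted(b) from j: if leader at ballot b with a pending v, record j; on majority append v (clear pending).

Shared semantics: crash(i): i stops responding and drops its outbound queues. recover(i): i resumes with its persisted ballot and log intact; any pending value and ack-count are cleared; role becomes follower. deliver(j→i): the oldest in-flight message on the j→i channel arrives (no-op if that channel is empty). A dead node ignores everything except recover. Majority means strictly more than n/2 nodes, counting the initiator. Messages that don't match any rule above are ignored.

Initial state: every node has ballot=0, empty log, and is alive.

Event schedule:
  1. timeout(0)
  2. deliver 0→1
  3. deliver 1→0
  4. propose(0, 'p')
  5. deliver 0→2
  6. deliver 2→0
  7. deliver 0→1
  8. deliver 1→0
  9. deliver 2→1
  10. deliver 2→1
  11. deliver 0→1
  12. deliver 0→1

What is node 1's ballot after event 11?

3

e1 timeout(0): 0[cand,b=3,-]
e2 deliver 0→1: 1[foll,b=3,-]
e3 deliver 1→0: 0[lead,b=3,-]
e4 propose(0,'p'): ·
e5 deliver 0→2: 2[foll,b=3,-]
e6 deliver 2→0: ·
e7 deliver 0→1: 1[foll,b=3,p]
e8 deliver 1→0: 0[lead,b=3,p]
e9 deliver 2→1: ·
e10 deliver 2→1: ·
e11 deliver 0→1: ·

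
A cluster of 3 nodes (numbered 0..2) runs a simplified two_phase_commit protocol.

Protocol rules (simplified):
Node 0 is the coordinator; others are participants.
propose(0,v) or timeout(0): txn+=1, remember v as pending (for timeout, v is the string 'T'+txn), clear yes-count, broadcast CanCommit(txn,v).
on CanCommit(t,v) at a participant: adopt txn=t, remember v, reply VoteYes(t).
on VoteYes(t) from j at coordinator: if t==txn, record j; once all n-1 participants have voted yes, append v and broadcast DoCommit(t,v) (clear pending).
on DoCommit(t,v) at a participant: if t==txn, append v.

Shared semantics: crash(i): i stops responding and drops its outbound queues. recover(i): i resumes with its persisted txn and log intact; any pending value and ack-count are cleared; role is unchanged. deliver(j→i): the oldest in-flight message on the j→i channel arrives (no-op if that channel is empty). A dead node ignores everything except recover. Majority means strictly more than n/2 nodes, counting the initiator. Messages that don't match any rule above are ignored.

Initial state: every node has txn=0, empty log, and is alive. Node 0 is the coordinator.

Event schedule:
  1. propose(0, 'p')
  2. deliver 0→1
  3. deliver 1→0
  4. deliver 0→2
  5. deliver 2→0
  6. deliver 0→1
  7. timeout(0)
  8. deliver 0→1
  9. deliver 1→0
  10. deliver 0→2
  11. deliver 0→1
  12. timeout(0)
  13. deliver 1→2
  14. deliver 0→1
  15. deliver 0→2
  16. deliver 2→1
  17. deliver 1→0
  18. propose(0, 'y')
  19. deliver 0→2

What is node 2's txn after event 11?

after 1 — propose(0,'p'): n0:coor/t1/[-]
after 2 — deliver 0→1: n1:part/t1/[-]
after 3 — deliver 1→0: ·
after 4 — deliver 0→2: n2:part/t1/[-]
after 5 — deliver 2→0: n0:coor/t1/[p]
after 6 — deliver 0→1: n1:part/t1/[p]
after 7 — timeout(0): n0:coor/t2/[p]
after 8 — deliver 0→1: n1:part/t2/[p]
after 9 — deliver 1→0: ·
after 10 — deliver 0→2: n2:part/t1/[p]
after 11 — deliver 0→1: ·

1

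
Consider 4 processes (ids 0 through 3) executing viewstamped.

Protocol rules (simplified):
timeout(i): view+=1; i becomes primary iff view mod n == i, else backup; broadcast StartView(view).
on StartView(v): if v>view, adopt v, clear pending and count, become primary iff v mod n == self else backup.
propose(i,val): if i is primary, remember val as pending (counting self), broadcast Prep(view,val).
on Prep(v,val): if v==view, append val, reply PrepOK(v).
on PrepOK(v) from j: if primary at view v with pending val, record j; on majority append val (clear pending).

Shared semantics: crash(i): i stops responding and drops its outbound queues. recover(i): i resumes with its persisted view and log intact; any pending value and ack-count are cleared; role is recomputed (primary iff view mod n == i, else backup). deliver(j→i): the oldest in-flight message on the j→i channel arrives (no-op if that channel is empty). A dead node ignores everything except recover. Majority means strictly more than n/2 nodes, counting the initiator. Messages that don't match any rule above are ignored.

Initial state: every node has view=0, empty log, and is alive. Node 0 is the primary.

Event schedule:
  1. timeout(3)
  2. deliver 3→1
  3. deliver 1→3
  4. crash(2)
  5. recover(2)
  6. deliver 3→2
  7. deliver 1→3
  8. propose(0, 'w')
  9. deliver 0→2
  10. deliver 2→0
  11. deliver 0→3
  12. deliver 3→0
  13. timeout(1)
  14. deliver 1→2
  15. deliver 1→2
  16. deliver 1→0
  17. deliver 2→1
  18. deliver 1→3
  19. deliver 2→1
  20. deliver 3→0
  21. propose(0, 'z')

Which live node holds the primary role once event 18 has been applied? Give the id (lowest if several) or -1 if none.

2

[1] timeout(3) → N3(back v1 [-])
[2] deliver 3→1 → N1(prim v1 [-])
[3] deliver 1→3 → ∅
[4] crash(2) → N2(✗back v0 [-])
[5] recover(2) → N2(back v0 [-])
[6] deliver 3→2 → N2(back v1 [-])
[7] deliver 1→3 → ∅
[8] propose(0,'w') → ∅
[9] deliver 0→2 → ∅
[10] deliver 2→0 → ∅
[11] deliver 0→3 → ∅
[12] deliver 3→0 → N0(back v1 [-])
[13] timeout(1) → N1(back v2 [-])
[14] deliver 1→2 → N2(prim v2 [-])
[15] deliver 1→2 → ∅
[16] deliver 1→0 → N0(back v2 [-])
[17] deliver 2→1 → ∅
[18] deliver 1→3 → N3(back v2 [-])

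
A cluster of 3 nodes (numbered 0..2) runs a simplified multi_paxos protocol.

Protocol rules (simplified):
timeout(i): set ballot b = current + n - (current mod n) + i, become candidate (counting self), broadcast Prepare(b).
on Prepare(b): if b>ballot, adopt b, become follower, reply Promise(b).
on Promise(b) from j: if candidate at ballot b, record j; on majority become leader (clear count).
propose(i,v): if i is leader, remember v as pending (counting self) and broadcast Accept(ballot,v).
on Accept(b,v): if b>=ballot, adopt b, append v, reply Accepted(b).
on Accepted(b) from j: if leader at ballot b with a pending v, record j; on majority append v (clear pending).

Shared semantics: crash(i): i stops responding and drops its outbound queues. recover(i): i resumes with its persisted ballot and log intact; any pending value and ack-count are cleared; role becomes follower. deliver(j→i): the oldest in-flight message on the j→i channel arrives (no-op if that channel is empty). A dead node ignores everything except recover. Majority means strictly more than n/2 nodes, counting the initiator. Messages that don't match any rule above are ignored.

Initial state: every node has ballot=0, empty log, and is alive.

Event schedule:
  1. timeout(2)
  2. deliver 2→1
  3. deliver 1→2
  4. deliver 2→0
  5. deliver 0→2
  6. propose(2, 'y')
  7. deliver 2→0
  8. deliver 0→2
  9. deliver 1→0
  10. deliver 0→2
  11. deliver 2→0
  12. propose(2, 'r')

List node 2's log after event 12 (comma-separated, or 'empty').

1. timeout(2):  <2:cand b5 ->
2. deliver 2→1:  <1:foll b5 ->
3. deliver 1→2:  <2:lead b5 ->
4. deliver 2→0:  <0:foll b5 ->
5. deliver 0→2:  nop
6. propose(2,'y'):  nop
7. deliver 2→0:  <0:foll b5 y>
8. deliver 0→2:  <2:lead b5 y>
9. deliver 1→0:  nop
10. deliver 0→2:  nop
11. deliver 2→0:  nop
12. propose(2,'r'):  nop

y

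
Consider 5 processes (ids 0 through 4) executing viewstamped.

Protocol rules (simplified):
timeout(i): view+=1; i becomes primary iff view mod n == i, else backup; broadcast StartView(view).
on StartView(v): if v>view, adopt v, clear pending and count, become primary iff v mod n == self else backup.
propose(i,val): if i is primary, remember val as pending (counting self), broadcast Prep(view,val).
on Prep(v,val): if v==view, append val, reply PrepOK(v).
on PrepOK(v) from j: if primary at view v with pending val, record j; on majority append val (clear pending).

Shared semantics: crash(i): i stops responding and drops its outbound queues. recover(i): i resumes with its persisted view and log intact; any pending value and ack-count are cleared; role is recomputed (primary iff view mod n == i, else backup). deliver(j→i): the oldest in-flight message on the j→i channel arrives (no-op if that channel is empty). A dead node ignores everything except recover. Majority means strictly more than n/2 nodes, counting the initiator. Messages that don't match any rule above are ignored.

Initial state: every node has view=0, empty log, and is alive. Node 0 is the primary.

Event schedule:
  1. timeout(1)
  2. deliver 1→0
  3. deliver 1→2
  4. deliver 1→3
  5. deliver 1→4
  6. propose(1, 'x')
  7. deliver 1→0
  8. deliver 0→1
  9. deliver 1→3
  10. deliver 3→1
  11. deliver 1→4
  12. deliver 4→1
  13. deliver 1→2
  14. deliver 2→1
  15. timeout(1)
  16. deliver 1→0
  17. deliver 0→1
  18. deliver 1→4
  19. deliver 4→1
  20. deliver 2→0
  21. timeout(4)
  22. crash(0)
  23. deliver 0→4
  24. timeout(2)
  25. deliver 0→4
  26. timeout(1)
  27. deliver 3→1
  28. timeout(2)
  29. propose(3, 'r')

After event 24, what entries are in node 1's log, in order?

after 1 — timeout(1): n1:prim/v1/[-]
after 2 — deliver 1→0: n0:back/v1/[-]
after 3 — deliver 1→2: n2:back/v1/[-]
after 4 — deliver 1→3: n3:back/v1/[-]
after 5 — deliver 1→4: n4:back/v1/[-]
after 6 — propose(1,'x'): ·
after 7 — deliver 1→0: n0:back/v1/[x]
after 8 — deliver 0→1: ·
after 9 — deliver 1→3: n3:back/v1/[x]
after 10 — deliver 3→1: n1:prim/v1/[x]
after 11 — deliver 1→4: n4:back/v1/[x]
after 12 — deliver 4→1: ·
after 13 — deliver 1→2: n2:back/v1/[x]
after 14 — deliver 2→1: ·
after 15 — timeout(1): n1:back/v2/[x]
after 16 — deliver 1→0: n0:back/v2/[x]
after 17 — deliver 0→1: ·
after 18 — deliver 1→4: n4:back/v2/[x]
after 19 — deliver 4→1: ·
after 20 — deliver 2→0: ·
after 21 — timeout(4): n4:back/v3/[x]
after 22 — crash(0): n0:✗back/v2/[x]
after 23 — deliver 0→4: ·
after 24 — timeout(2): n2:prim/v2/[x]

x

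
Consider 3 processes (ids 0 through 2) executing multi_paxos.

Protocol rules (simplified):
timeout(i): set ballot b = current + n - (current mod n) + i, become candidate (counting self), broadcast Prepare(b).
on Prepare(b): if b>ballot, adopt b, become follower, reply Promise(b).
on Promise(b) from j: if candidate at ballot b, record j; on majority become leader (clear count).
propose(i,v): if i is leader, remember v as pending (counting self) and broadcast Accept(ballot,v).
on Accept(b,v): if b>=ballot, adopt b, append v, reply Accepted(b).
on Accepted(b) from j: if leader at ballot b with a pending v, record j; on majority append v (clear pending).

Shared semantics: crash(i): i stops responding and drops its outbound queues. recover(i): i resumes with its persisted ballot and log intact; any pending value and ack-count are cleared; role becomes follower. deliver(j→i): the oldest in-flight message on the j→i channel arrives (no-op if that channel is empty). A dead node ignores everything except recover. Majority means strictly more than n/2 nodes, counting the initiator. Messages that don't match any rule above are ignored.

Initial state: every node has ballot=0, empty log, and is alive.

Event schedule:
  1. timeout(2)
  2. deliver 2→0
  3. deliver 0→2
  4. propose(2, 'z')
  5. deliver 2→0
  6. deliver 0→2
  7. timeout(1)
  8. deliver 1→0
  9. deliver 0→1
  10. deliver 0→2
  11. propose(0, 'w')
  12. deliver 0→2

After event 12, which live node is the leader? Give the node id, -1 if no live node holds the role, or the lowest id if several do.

after 1 — timeout(2): n2:cand/b5/[-]
after 2 — deliver 2→0: n0:foll/b5/[-]
after 3 — deliver 0→2: n2:lead/b5/[-]
after 4 — propose(2,'z'): ·
after 5 — deliver 2→0: n0:foll/b5/[z]
after 6 — deliver 0→2: n2:lead/b5/[z]
after 7 — timeout(1): n1:cand/b4/[-]
after 8 — deliver 1→0: ·
after 9 — deliver 0→1: ·
after 10 — deliver 0→2: ·
after 11 — propose(0,'w'): ·
after 12 — deliver 0→2: ·

2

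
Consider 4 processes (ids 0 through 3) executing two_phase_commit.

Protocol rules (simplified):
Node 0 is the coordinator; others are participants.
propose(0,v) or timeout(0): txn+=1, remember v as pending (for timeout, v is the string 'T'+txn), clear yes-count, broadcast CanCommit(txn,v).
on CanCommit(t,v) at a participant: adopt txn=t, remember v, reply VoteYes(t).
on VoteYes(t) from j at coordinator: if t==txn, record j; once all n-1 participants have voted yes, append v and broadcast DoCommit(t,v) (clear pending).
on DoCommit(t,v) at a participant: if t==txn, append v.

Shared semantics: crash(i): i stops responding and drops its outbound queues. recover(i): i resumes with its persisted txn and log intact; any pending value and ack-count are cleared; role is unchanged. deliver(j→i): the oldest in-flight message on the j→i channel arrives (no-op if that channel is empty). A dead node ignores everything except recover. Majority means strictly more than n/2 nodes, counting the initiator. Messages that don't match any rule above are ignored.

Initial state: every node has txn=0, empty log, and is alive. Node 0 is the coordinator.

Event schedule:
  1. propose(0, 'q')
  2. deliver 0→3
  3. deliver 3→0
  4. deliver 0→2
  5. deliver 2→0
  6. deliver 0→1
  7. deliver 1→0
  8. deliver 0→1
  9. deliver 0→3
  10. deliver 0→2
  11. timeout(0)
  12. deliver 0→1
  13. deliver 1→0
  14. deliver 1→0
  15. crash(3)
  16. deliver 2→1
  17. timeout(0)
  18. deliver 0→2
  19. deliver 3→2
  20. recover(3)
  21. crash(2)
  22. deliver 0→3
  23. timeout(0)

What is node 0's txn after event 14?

[1] propose(0,'q') → N0(coor t1 [-])
[2] deliver 0→3 → N3(part t1 [-])
[3] deliver 3→0 → ∅
[4] deliver 0→2 → N2(part t1 [-])
[5] deliver 2→0 → ∅
[6] deliver 0→1 → N1(part t1 [-])
[7] deliver 1→0 → N0(coor t1 [q])
[8] deliver 0→1 → N1(part t1 [q])
[9] deliver 0→3 → N3(part t1 [q])
[10] deliver 0→2 → N2(part t1 [q])
[11] timeout(0) → N0(coor t2 [q])
[12] deliver 0→1 → N1(part t2 [q])
[13] deliver 1→0 → ∅
[14] deliver 1→0 → ∅

2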